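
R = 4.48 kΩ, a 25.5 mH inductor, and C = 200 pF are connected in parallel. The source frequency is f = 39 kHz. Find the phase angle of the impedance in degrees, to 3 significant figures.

26.4°

ω = 2πf = 245000 rad/s
X_L = ωL = 6250 Ω
X_C = 1/(ωC) = 20400 Ω
Parallel: admittances add. Y = 1/R + 1/(jωL) + jωC
Y = (0.000223 − j0.000111) S
|Y| = 0.000249 S → |Z| = 1/|Y| = 4010 Ω, ∠Z = −∠Y = 26.4°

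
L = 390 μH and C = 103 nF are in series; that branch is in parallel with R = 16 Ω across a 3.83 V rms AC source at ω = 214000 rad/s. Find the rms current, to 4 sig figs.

X_L = ωL = 83.46 Ω
X_C = 1/(ωC) = 45.37 Ω
Branch 1: Z₁ = R = 16.00 Ω
Branch 2 (series LC): Z₂ = j(X_L − X_C) = j38.09 Ω
Parallel: Z = Z₁Z₂/(Z₁+Z₂), |Z| = 14.75 Ω, ∠Z = 22.78°
I = V/|Z| = 3.83/14.75 = 259.6 mA

259.6 mA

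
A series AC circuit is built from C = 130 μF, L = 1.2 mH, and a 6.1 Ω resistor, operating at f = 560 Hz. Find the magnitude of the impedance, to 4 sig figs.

6.431 Ω

ω = 2πf = 3519 rad/s
X_L = ωL = 4.222 Ω
X_C = 1/(ωC) = 2.186 Ω
Net reactance X = X_L − X_C = 2.036 Ω
Z = 6.100 + j2.036 Ω
|Z| = √(6.100² + 2.036²) = 6.431 Ω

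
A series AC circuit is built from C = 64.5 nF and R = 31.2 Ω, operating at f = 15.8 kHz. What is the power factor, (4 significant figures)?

0.1959

ω = 2πf = 99270 rad/s
X_C = 1/(ωC) = 156.2 Ω
Z = 31.20 − j156.2 Ω
|Z| = √(31.20² + 156.2²) = 159.3 Ω
∠Z = arctan(-156.2/31.20) = -78.70°
cos φ = cos(-78.70°) = 0.1959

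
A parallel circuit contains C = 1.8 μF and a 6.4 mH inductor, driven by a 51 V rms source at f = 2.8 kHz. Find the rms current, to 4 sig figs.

1.162 A

ω = 2πf = 17590 rad/s
X_L = ωL = 112.6 Ω
X_C = 1/(ωC) = 31.58 Ω
Parallel: admittances add. Y = 1/(jωL) + jωC
Y = (0 + j0.02279) S
|Y| = 0.02279 S → |Z| = 1/|Y| = 43.89 Ω, ∠Z = −∠Y = -90.00°
I = V/|Z| = 51/43.89 = 1.162 A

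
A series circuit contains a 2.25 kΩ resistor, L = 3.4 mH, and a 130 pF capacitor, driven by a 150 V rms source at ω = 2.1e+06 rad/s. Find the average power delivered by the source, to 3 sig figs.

X_L = ωL = 7140 Ω
X_C = 1/(ωC) = 3660 Ω
Net reactance X = X_L − X_C = 3480 Ω
Z = 2250 + j3480 Ω
|Z| = √(2250² + 3480²) = 4140 Ω
∠Z = arctan(3480/2250) = 57.1°
I = V/|Z| = 36.2 mA
P = VI cos φ = 150 × 0.0362 × cos(57.1°) = 2.95 W

2.95 W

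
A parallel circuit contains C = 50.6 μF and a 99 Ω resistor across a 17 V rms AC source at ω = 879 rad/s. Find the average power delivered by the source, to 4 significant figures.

2.919 W

X_C = 1/(ωC) = 22.48 Ω
Parallel: admittances add. Y = 1/R + jωC
Y = (0.01010 + j0.04448) S
|Y| = 0.04561 S → |Z| = 1/|Y| = 21.93 Ω, ∠Z = −∠Y = -77.20°
I = V/|Z| = 775.4 mA
P = VI cos φ = 17 × 0.7754 × cos(-77.20°) = 2.919 W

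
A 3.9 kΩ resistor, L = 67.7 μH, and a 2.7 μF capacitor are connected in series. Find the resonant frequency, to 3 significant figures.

11.8 kHz

ω₀ = 1/√(LC) = 1/√(6.77e-05 × 2.7e-06) = 73960 rad/s
f₀ = ω₀/(2π) = 11.8 kHz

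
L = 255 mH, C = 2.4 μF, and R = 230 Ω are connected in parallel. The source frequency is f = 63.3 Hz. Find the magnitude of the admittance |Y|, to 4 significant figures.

9.910 mS

ω = 2πf = 397.7 rad/s
X_L = ωL = 101.4 Ω
X_C = 1/(ωC) = 1048 Ω
Parallel: admittances add. Y = 1/R + 1/(jωL) + jωC
Y = (0.004348 − j0.008905) S
|Y| = 0.009910 S → |Z| = 1/|Y| = 100.9 Ω, ∠Z = −∠Y = 63.98°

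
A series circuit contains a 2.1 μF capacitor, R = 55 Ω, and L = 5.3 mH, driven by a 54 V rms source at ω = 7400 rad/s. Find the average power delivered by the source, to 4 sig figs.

43.86 W

X_L = ωL = 39.22 Ω
X_C = 1/(ωC) = 64.35 Ω
Net reactance X = X_L − X_C = -25.13 Ω
Z = 55.00 − j25.13 Ω
|Z| = √(55.00² + 25.13²) = 60.47 Ω
∠Z = arctan(-25.13/55.00) = -24.56°
I = V/|Z| = 893.0 mA
P = VI cos φ = 54 × 0.8930 × cos(-24.56°) = 43.86 W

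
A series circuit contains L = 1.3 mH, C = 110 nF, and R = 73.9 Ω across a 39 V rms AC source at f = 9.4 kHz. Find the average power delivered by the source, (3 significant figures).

9.85 W

ω = 2πf = 59060 rad/s
X_L = ωL = 76.8 Ω
X_C = 1/(ωC) = 154 Ω
Net reactance X = X_L − X_C = -77.1 Ω
Z = 73.9 − j77.1 Ω
|Z| = √(73.9² + 77.1²) = 107 Ω
∠Z = arctan(-77.1/73.9) = -46.2°
I = V/|Z| = 365 mA
P = VI cos φ = 39 × 0.365 × cos(-46.2°) = 9.85 W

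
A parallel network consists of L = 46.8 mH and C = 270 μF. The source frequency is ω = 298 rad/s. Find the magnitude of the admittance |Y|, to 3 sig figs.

8.76 mS

X_L = ωL = 13.9 Ω
X_C = 1/(ωC) = 12.4 Ω
Parallel: admittances add. Y = 1/(jωL) + jωC
Y = (0 + j0.00876) S
|Y| = 0.00876 S → |Z| = 1/|Y| = 114 Ω, ∠Z = −∠Y = -90.0°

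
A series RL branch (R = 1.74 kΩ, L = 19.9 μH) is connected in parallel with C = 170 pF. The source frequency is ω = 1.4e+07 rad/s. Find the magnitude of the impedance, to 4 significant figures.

424.1 Ω

X_L = ωL = 278.6 Ω
X_C = 1/(ωC) = 420.2 Ω
Branch 1 (R+jX_L): Z₁ = 1740 + j278.6 Ω, |Z₁| = 1762 Ω
Branch 2 (−jX_C): Z₂ = −j420.2 Ω
Parallel: Z = Z₁Z₂/(Z₁+Z₂), |Z| = 424.1 Ω, ∠Z = -76.25°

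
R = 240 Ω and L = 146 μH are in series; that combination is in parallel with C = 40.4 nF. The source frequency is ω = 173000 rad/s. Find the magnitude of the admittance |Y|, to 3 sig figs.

7.74 mS

X_L = ωL = 25.3 Ω
X_C = 1/(ωC) = 143 Ω
Branch 1 (R+jX_L): Z₁ = 240 + j25.3 Ω, |Z₁| = 241 Ω
Branch 2 (−jX_C): Z₂ = −j143 Ω
Parallel: Z = Z₁Z₂/(Z₁+Z₂), |Z| = 129 Ω, ∠Z = -57.8°
|Y| = 1/|Z| = 7.74 mS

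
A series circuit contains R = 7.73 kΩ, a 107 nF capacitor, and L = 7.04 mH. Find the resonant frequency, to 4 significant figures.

5.799 kHz

ω₀ = 1/√(LC) = 1/√(0.00704 × 1.07e-07) = 36440 rad/s
f₀ = ω₀/(2π) = 5.799 kHz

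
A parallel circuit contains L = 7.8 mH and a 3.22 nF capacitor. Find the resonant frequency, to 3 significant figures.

31.8 kHz

ω₀ = 1/√(LC) = 1/√(0.0078 × 3.22e-09) = 199500 rad/s
f₀ = ω₀/(2π) = 31.8 kHz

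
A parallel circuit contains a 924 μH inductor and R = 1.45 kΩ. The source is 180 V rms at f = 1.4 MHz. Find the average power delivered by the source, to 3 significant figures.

22.3 W

ω = 2πf = 8.796e+06 rad/s
X_L = ωL = 8130 Ω
Parallel: admittances add. Y = 1/R + 1/(jωL)
Y = (0.000690 − j0.000123) S
|Y| = 0.000701 S → |Z| = 1/|Y| = 1430 Ω, ∠Z = −∠Y = 10.1°
I = V/|Z| = 126 mA
P = VI cos φ = 180 × 0.126 × cos(10.1°) = 22.3 W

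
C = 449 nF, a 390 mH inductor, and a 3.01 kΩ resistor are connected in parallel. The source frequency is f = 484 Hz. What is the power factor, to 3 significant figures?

0.537

ω = 2πf = 3041 rad/s
X_L = ωL = 1190 Ω
X_C = 1/(ωC) = 732 Ω
Parallel: admittances add. Y = 1/R + 1/(jωL) + jωC
Y = (0.000332 + j0.000522) S
|Y| = 0.000619 S → |Z| = 1/|Y| = 1620 Ω, ∠Z = −∠Y = -57.5°
cos φ = cos(-57.5°) = 0.537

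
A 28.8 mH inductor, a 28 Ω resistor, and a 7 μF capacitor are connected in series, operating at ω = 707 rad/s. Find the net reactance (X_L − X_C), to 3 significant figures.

-182 Ω

X_L = ωL = 20.4 Ω
X_C = 1/(ωC) = 202 Ω
X = 20.4 − 202 = -182 Ω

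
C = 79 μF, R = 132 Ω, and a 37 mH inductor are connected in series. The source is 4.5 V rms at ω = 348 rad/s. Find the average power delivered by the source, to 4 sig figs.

X_L = ωL = 12.88 Ω
X_C = 1/(ωC) = 36.37 Ω
Net reactance X = X_L − X_C = -23.50 Ω
Z = 132.0 − j23.50 Ω
|Z| = √(132.0² + 23.50²) = 134.1 Ω
∠Z = arctan(-23.50/132.0) = -10.09°
I = V/|Z| = 33.56 mA
P = VI cos φ = 4.5 × 0.03356 × cos(-10.09°) = 148.7 mW

148.7 mW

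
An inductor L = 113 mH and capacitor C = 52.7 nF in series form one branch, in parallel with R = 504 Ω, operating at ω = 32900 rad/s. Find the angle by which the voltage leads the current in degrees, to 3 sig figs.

X_L = ωL = 3720 Ω
X_C = 1/(ωC) = 577 Ω
Branch 1: Z₁ = R = 504 Ω
Branch 2 (series LC): Z₂ = j(X_L − X_C) = j3140 Ω
Parallel: Z = Z₁Z₂/(Z₁+Z₂), |Z| = 498 Ω, ∠Z = 9.12°

9.12°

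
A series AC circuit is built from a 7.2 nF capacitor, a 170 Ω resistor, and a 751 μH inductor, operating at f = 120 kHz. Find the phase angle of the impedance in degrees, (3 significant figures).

66.0°

ω = 2πf = 754000 rad/s
X_L = ωL = 566 Ω
X_C = 1/(ωC) = 184 Ω
Net reactance X = X_L − X_C = 382 Ω
Z = 170 + j382 Ω
|Z| = √(170² + 382²) = 418 Ω
∠Z = arctan(382/170) = 66.0°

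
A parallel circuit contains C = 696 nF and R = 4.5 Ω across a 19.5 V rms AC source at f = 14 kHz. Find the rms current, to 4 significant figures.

4.495 A

ω = 2πf = 87960 rad/s
X_C = 1/(ωC) = 16.33 Ω
Parallel: admittances add. Y = 1/R + jωC
Y = (0.2222 + j0.06122) S
|Y| = 0.2305 S → |Z| = 1/|Y| = 4.338 Ω, ∠Z = −∠Y = -15.40°
I = V/|Z| = 19.5/4.338 = 4.495 A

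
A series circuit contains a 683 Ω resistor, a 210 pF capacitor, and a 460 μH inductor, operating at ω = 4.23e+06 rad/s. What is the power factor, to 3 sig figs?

X_L = ωL = 1950 Ω
X_C = 1/(ωC) = 1130 Ω
Net reactance X = X_L − X_C = 820 Ω
Z = 683 + j820 Ω
|Z| = √(683² + 820²) = 1070 Ω
∠Z = arctan(820/683) = 50.2°
cos φ = cos(50.2°) = 0.640

0.640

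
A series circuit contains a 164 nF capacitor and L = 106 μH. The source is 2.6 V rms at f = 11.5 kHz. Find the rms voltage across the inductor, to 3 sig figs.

0.260 V

ω = 2πf = 72260 rad/s
X_L = ωL = 7.66 Ω
X_C = 1/(ωC) = 84.4 Ω
Net reactance X = X_L − X_C = -76.7 Ω
Z = − j76.7 Ω
|Z| = √(0² + 76.7²) = 76.7 Ω
I = V/|Z| = 33.9 mA
V_L = I·|Z_L| = 0.0339 × 7.66 = 0.260 V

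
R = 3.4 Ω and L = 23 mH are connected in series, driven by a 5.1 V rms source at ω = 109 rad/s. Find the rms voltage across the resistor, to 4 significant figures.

X_L = ωL = 2.507 Ω
Z = 3.400 + j2.507 Ω
|Z| = √(3.400² + 2.507²) = 4.224 Ω
I = V/|Z| = 1.207 A
V_R = I·|Z_R| = 1.207 × 3.400 = 4.105 V

4.105 V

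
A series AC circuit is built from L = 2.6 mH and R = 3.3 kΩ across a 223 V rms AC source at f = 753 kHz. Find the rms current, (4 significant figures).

ω = 2πf = 4.731e+06 rad/s
X_L = ωL = 12300 Ω
Z = 3300 + j12300 Ω
|Z| = √(3300² + 12300²) = 12740 Ω
I = V/|Z| = 223/12740 = 17.51 mA

17.51 mA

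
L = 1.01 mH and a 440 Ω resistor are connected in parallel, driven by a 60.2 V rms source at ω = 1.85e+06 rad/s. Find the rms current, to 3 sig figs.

141 mA

X_L = ωL = 1870 Ω
Parallel: admittances add. Y = 1/R + 1/(jωL)
Y = (0.00227 − j0.000535) S
|Y| = 0.00233 S → |Z| = 1/|Y| = 428 Ω, ∠Z = −∠Y = 13.3°
I = V/|Z| = 60.2/428 = 141 mA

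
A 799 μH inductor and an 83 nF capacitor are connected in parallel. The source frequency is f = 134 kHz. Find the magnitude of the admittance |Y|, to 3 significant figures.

68.4 mS

ω = 2πf = 841900 rad/s
X_L = ωL = 673 Ω
X_C = 1/(ωC) = 14.3 Ω
Parallel: admittances add. Y = 1/(jωL) + jωC
Y = (0 + j0.0684) S
|Y| = 0.0684 S → |Z| = 1/|Y| = 14.6 Ω, ∠Z = −∠Y = -90.0°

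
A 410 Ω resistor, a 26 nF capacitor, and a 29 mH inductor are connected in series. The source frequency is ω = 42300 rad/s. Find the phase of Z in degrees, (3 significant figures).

37.7°

X_L = ωL = 1230 Ω
X_C = 1/(ωC) = 909 Ω
Net reactance X = X_L − X_C = 317 Ω
Z = 410 + j317 Ω
|Z| = √(410² + 317²) = 519 Ω
∠Z = arctan(317/410) = 37.7°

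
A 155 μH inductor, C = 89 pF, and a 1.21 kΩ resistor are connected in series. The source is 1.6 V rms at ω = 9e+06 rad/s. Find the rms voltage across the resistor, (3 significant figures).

X_L = ωL = 1400 Ω
X_C = 1/(ωC) = 1250 Ω
Net reactance X = X_L − X_C = 147 Ω
Z = 1210 + j147 Ω
|Z| = √(1210² + 147²) = 1220 Ω
I = V/|Z| = 1.31 mA
V_R = I·|Z_R| = 0.00131 × 1210 = 1.59 V

1.59 V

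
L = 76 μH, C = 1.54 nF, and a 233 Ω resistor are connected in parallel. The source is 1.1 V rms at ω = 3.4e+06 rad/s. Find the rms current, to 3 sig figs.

X_L = ωL = 258 Ω
X_C = 1/(ωC) = 191 Ω
Parallel: admittances add. Y = 1/R + 1/(jωL) + jωC
Y = (0.00429 + j0.00137) S
|Y| = 0.00450 S → |Z| = 1/|Y| = 222 Ω, ∠Z = −∠Y = -17.7°
I = V/|Z| = 1.1/222 = 4.95 mA

4.95 mA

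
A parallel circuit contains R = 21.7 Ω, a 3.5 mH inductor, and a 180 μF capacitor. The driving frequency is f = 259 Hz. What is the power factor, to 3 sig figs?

ω = 2πf = 1627 rad/s
X_L = ωL = 5.70 Ω
X_C = 1/(ωC) = 3.41 Ω
Parallel: admittances add. Y = 1/R + 1/(jωL) + jωC
Y = (0.0461 + j0.117) S
|Y| = 0.126 S → |Z| = 1/|Y| = 7.93 Ω, ∠Z = −∠Y = -68.6°
cos φ = cos(-68.6°) = 0.366

0.366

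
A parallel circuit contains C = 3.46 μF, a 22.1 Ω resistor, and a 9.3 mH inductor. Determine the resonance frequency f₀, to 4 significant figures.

ω₀ = 1/√(LC) = 1/√(0.0093 × 3.46e-06) = 5575 rad/s
f₀ = ω₀/(2π) = 887.2 Hz

887.2 Hz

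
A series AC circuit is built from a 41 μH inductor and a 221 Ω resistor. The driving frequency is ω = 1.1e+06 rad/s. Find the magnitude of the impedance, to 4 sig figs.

225.6 Ω

X_L = ωL = 45.10 Ω
Z = 221.0 + j45.10 Ω
|Z| = √(221.0² + 45.10²) = 225.6 Ω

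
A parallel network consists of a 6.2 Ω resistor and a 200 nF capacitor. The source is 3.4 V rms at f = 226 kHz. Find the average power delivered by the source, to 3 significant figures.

ω = 2πf = 1.42e+06 rad/s
X_C = 1/(ωC) = 3.52 Ω
Parallel: admittances add. Y = 1/R + jωC
Y = (0.161 + j0.284) S
|Y| = 0.327 S → |Z| = 1/|Y| = 3.06 Ω, ∠Z = −∠Y = -60.4°
I = V/|Z| = 1.11 A
P = VI cos φ = 3.4 × 1.11 × cos(-60.4°) = 1.86 W

1.86 W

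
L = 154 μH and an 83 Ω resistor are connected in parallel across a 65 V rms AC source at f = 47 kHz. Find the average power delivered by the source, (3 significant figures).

ω = 2πf = 295300 rad/s
X_L = ωL = 45.5 Ω
Parallel: admittances add. Y = 1/R + 1/(jωL)
Y = (0.0120 − j0.0220) S
|Y| = 0.0251 S → |Z| = 1/|Y| = 39.9 Ω, ∠Z = −∠Y = 61.3°
I = V/|Z| = 1.63 A
P = VI cos φ = 65 × 1.63 × cos(61.3°) = 50.9 W

50.9 W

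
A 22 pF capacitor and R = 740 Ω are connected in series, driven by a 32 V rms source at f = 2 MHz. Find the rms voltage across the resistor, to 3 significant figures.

6.41 V

ω = 2πf = 1.257e+07 rad/s
X_C = 1/(ωC) = 3620 Ω
Z = 740 − j3620 Ω
|Z| = √(740² + 3620²) = 3690 Ω
I = V/|Z| = 8.67 mA
V_R = I·|Z_R| = 0.00867 × 740 = 6.41 V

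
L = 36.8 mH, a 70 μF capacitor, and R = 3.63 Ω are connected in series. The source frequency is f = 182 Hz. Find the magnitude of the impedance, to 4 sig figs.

ω = 2πf = 1144 rad/s
X_L = ωL = 42.08 Ω
X_C = 1/(ωC) = 12.49 Ω
Net reactance X = X_L − X_C = 29.59 Ω
Z = 3.630 + j29.59 Ω
|Z| = √(3.630² + 29.59²) = 29.81 Ω

29.81 Ω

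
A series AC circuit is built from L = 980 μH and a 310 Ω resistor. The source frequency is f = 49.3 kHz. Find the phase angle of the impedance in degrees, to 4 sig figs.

44.40°

ω = 2πf = 309800 rad/s
X_L = ωL = 303.6 Ω
Z = 310.0 + j303.6 Ω
|Z| = √(310.0² + 303.6²) = 433.9 Ω
∠Z = arctan(303.6/310.0) = 44.40°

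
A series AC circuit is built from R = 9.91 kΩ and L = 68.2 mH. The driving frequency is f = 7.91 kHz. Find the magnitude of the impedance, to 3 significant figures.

ω = 2πf = 49700 rad/s
X_L = ωL = 3390 Ω
Z = 9910 + j3390 Ω
|Z| = √(9910² + 3390²) = 10500 Ω

10500 Ω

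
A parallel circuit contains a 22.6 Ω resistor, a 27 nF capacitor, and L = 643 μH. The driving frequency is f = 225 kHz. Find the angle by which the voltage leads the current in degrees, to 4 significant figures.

-39.96°

ω = 2πf = 1.414e+06 rad/s
X_L = ωL = 909.0 Ω
X_C = 1/(ωC) = 26.20 Ω
Parallel: admittances add. Y = 1/R + 1/(jωL) + jωC
Y = (0.04425 + j0.03707) S
|Y| = 0.05772 S → |Z| = 1/|Y| = 17.32 Ω, ∠Z = −∠Y = -39.96°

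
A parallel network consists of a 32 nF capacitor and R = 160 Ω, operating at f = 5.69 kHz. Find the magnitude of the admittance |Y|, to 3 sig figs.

6.35 mS

ω = 2πf = 35750 rad/s
X_C = 1/(ωC) = 874 Ω
Parallel: admittances add. Y = 1/R + jωC
Y = (0.00625 + j0.00114) S
|Y| = 0.00635 S → |Z| = 1/|Y| = 157 Ω, ∠Z = −∠Y = -10.4°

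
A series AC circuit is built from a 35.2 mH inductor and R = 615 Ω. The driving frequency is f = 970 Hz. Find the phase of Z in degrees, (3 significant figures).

ω = 2πf = 6095 rad/s
X_L = ωL = 215 Ω
Z = 615 + j215 Ω
|Z| = √(615² + 215²) = 651 Ω
∠Z = arctan(215/615) = 19.2°

19.2°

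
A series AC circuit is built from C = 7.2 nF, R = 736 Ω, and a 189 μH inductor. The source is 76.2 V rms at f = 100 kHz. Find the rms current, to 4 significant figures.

ω = 2πf = 628300 rad/s
X_L = ωL = 118.8 Ω
X_C = 1/(ωC) = 221.0 Ω
Net reactance X = X_L − X_C = -102.3 Ω
Z = 736.0 − j102.3 Ω
|Z| = √(736.0² + 102.3²) = 743.1 Ω
I = V/|Z| = 76.2/743.1 = 102.5 mA

102.5 mA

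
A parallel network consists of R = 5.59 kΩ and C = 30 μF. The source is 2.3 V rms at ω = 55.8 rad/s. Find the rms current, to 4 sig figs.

X_C = 1/(ωC) = 597.4 Ω
Parallel: admittances add. Y = 1/R + jωC
Y = (0.0001789 + j0.001674) S
|Y| = 0.001684 S → |Z| = 1/|Y| = 594.0 Ω, ∠Z = −∠Y = -83.90°
I = V/|Z| = 2.3/594.0 = 3.872 mA

3.872 mA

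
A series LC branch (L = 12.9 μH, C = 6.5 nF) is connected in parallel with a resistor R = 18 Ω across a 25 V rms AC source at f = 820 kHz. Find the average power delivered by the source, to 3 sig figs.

34.7 W

ω = 2πf = 5.152e+06 rad/s
X_L = ωL = 66.5 Ω
X_C = 1/(ωC) = 29.9 Ω
Branch 1: Z₁ = R = 18.0 Ω
Branch 2 (series LC): Z₂ = j(X_L − X_C) = j36.6 Ω
Parallel: Z = Z₁Z₂/(Z₁+Z₂), |Z| = 16.2 Ω, ∠Z = 26.2°
I = V/|Z| = 1.55 A
P = VI cos φ = 25 × 1.55 × cos(26.2°) = 34.7 W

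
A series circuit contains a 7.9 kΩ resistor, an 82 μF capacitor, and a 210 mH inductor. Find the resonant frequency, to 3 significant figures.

38.4 Hz

ω₀ = 1/√(LC) = 1/√(0.21 × 8.2e-05) = 241.0 rad/s
f₀ = ω₀/(2π) = 38.4 Hz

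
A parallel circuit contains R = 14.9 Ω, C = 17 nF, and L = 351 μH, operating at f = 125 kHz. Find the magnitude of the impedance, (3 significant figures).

ω = 2πf = 785400 rad/s
X_L = ωL = 276 Ω
X_C = 1/(ωC) = 74.9 Ω
Parallel: admittances add. Y = 1/R + 1/(jωL) + jωC
Y = (0.0671 + j0.00972) S
|Y| = 0.0678 S → |Z| = 1/|Y| = 14.7 Ω, ∠Z = −∠Y = -8.24°

14.7 Ω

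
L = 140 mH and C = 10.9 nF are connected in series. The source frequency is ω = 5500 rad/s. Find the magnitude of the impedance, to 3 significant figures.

15900 Ω

X_L = ωL = 770 Ω
X_C = 1/(ωC) = 16700 Ω
Net reactance X = X_L − X_C = -15900 Ω
Z = − j15900 Ω
|Z| = √(0² + 15900²) = 15900 Ω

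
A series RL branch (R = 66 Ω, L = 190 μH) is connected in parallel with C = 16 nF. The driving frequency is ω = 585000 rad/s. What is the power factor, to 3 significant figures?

X_L = ωL = 111 Ω
X_C = 1/(ωC) = 107 Ω
Branch 1 (R+jX_L): Z₁ = 66.0 + j111 Ω, |Z₁| = 129 Ω
Branch 2 (−jX_C): Z₂ = −j107 Ω
Parallel: Z = Z₁Z₂/(Z₁+Z₂), |Z| = 209 Ω, ∠Z = -34.4°
cos φ = cos(-34.4°) = 0.825

0.825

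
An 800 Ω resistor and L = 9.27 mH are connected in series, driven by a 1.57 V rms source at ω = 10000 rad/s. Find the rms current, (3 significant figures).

X_L = ωL = 92.7 Ω
Z = 800 + j92.7 Ω
|Z| = √(800² + 92.7²) = 805 Ω
I = V/|Z| = 1.57/805 = 1.95 mA

1.95 mA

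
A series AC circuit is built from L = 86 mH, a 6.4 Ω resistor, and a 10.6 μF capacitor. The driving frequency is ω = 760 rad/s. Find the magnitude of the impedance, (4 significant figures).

X_L = ωL = 65.36 Ω
X_C = 1/(ωC) = 124.1 Ω
Net reactance X = X_L − X_C = -58.77 Ω
Z = 6.400 − j58.77 Ω
|Z| = √(6.400² + 58.77²) = 59.12 Ω

59.12 Ω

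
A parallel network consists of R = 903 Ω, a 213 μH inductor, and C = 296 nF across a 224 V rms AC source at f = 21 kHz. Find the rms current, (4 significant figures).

817.0 mA

ω = 2πf = 131900 rad/s
X_L = ωL = 28.10 Ω
X_C = 1/(ωC) = 25.60 Ω
Parallel: admittances add. Y = 1/R + 1/(jωL) + jωC
Y = (0.001107 + j0.003475) S
|Y| = 0.003647 S → |Z| = 1/|Y| = 274.2 Ω, ∠Z = −∠Y = -72.32°
I = V/|Z| = 224/274.2 = 817.0 mA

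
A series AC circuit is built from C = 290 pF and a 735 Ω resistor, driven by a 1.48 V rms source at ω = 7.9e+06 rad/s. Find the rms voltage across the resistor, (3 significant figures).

1.27 V

X_C = 1/(ωC) = 436 Ω
Z = 735 − j436 Ω
|Z| = √(735² + 436²) = 855 Ω
I = V/|Z| = 1.73 mA
V_R = I·|Z_R| = 0.00173 × 735 = 1.27 V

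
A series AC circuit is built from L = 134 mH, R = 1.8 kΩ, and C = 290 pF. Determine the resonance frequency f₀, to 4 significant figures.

25.53 kHz

ω₀ = 1/√(LC) = 1/√(0.134 × 2.9e-10) = 160400 rad/s
f₀ = ω₀/(2π) = 25.53 kHz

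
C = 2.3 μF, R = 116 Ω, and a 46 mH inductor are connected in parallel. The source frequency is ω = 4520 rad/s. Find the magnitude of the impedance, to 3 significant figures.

97.3 Ω

X_L = ωL = 208 Ω
X_C = 1/(ωC) = 96.2 Ω
Parallel: admittances add. Y = 1/R + 1/(jωL) + jωC
Y = (0.00862 + j0.00559) S
|Y| = 0.0103 S → |Z| = 1/|Y| = 97.3 Ω, ∠Z = −∠Y = -32.9°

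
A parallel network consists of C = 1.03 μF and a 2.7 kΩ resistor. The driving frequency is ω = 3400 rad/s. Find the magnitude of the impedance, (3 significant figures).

X_C = 1/(ωC) = 286 Ω
Parallel: admittances add. Y = 1/R + jωC
Y = (0.000370 + j0.00350) S
|Y| = 0.00352 S → |Z| = 1/|Y| = 284 Ω, ∠Z = −∠Y = -84.0°

284 Ω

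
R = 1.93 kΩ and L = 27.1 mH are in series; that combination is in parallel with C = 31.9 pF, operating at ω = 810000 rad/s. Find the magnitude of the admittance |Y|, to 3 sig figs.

X_L = ωL = 22000 Ω
X_C = 1/(ωC) = 38700 Ω
Branch 1 (R+jX_L): Z₁ = 1930 + j22000 Ω, |Z₁| = 22000 Ω
Branch 2 (−jX_C): Z₂ = −j38700 Ω
Parallel: Z = Z₁Z₂/(Z₁+Z₂), |Z| = 50600 Ω, ∠Z = 78.4°
|Y| = 1/|Z| = 19.8 μS

19.8 μS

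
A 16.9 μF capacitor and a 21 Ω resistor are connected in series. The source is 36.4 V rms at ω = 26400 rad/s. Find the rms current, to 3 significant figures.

X_C = 1/(ωC) = 2.24 Ω
Z = 21.0 − j2.24 Ω
|Z| = √(21.0² + 2.24²) = 21.1 Ω
I = V/|Z| = 36.4/21.1 = 1.72 A

1.72 A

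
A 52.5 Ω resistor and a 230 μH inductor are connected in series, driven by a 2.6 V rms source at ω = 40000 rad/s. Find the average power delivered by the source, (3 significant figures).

125 mW

X_L = ωL = 9.20 Ω
Z = 52.5 + j9.20 Ω
|Z| = √(52.5² + 9.20²) = 53.3 Ω
∠Z = arctan(9.20/52.5) = 9.94°
I = V/|Z| = 48.8 mA
P = VI cos φ = 2.6 × 0.0488 × cos(9.94°) = 125 mW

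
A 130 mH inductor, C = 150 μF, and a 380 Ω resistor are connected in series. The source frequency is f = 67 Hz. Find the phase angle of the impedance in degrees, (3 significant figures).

5.84°

ω = 2πf = 421.0 rad/s
X_L = ωL = 54.7 Ω
X_C = 1/(ωC) = 15.8 Ω
Net reactance X = X_L − X_C = 38.9 Ω
Z = 380 + j38.9 Ω
|Z| = √(380² + 38.9²) = 382 Ω
∠Z = arctan(38.9/380) = 5.84°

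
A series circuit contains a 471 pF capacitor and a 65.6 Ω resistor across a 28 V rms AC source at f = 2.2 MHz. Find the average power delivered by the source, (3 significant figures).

1.84 W

ω = 2πf = 1.382e+07 rad/s
X_C = 1/(ωC) = 154 Ω
Z = 65.6 − j154 Ω
|Z| = √(65.6² + 154²) = 167 Ω
∠Z = arctan(-154/65.6) = -66.9°
I = V/|Z| = 168 mA
P = VI cos φ = 28 × 0.168 × cos(-66.9°) = 1.84 W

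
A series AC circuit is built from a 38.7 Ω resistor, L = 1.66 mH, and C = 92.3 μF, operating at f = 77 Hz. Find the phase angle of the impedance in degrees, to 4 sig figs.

ω = 2πf = 483.8 rad/s
X_L = ωL = 0.8031 Ω
X_C = 1/(ωC) = 22.39 Ω
Net reactance X = X_L − X_C = -21.59 Ω
Z = 38.70 − j21.59 Ω
|Z| = √(38.70² + 21.59²) = 44.32 Ω
∠Z = arctan(-21.59/38.70) = -29.16°

-29.16°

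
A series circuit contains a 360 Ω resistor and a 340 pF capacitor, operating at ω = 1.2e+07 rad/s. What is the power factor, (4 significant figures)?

X_C = 1/(ωC) = 245.1 Ω
Z = 360.0 − j245.1 Ω
|Z| = √(360.0² + 245.1²) = 435.5 Ω
∠Z = arctan(-245.1/360.0) = -34.25°
cos φ = cos(-34.25°) = 0.8266

0.8266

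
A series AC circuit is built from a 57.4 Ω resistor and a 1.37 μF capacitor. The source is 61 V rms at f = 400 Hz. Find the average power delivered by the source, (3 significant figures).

2.44 W

ω = 2πf = 2513 rad/s
X_C = 1/(ωC) = 290 Ω
Z = 57.4 − j290 Ω
|Z| = √(57.4² + 290²) = 296 Ω
∠Z = arctan(-290/57.4) = -78.8°
I = V/|Z| = 206 mA
P = VI cos φ = 61 × 0.206 × cos(-78.8°) = 2.44 W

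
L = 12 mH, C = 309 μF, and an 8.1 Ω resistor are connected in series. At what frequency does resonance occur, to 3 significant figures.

82.7 Hz

ω₀ = 1/√(LC) = 1/√(0.012 × 0.000309) = 519.3 rad/s
f₀ = ω₀/(2π) = 82.7 Hz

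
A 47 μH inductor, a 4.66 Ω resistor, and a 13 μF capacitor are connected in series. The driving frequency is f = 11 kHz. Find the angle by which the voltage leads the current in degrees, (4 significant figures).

ω = 2πf = 69120 rad/s
X_L = ωL = 3.248 Ω
X_C = 1/(ωC) = 1.113 Ω
Net reactance X = X_L − X_C = 2.135 Ω
Z = 4.660 + j2.135 Ω
|Z| = √(4.660² + 2.135²) = 5.126 Ω
∠Z = arctan(2.135/4.660) = 24.62°

24.62°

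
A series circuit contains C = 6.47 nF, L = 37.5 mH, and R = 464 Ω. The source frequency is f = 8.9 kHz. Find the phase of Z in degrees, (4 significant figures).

-55.17°

ω = 2πf = 55920 rad/s
X_L = ωL = 2097 Ω
X_C = 1/(ωC) = 2764 Ω
Net reactance X = X_L − X_C = -666.9 Ω
Z = 464.0 − j666.9 Ω
|Z| = √(464.0² + 666.9²) = 812.4 Ω
∠Z = arctan(-666.9/464.0) = -55.17°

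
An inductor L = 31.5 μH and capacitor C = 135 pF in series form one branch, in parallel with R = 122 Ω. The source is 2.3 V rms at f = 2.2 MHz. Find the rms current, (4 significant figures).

ω = 2πf = 1.382e+07 rad/s
X_L = ωL = 435.4 Ω
X_C = 1/(ωC) = 535.9 Ω
Branch 1: Z₁ = R = 122.0 Ω
Branch 2 (series LC): Z₂ = j(X_L − X_C) = −j100.5 Ω
Parallel: Z = Z₁Z₂/(Z₁+Z₂), |Z| = 77.55 Ω, ∠Z = -50.53°
I = V/|Z| = 2.3/77.55 = 29.66 mA

29.66 mA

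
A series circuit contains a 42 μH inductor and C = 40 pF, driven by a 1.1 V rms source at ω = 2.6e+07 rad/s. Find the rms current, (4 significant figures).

X_L = ωL = 1092 Ω
X_C = 1/(ωC) = 961.5 Ω
Net reactance X = X_L − X_C = 130.5 Ω
Z = j130.5 Ω
|Z| = √(0² + 130.5²) = 130.5 Ω
I = V/|Z| = 1.1/130.5 = 8.432 mA

8.432 mA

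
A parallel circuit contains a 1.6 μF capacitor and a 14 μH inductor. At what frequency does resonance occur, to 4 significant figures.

ω₀ = 1/√(LC) = 1/√(1.4e-05 × 1.6e-06) = 211300 rad/s
f₀ = ω₀/(2π) = 33.63 kHz

33.63 kHz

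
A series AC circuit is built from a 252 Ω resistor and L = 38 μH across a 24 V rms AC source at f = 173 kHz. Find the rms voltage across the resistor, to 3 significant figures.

23.7 V

ω = 2πf = 1.087e+06 rad/s
X_L = ωL = 41.3 Ω
Z = 252 + j41.3 Ω
|Z| = √(252² + 41.3²) = 255 Ω
I = V/|Z| = 94.0 mA
V_R = I·|Z_R| = 0.0940 × 252 = 23.7 V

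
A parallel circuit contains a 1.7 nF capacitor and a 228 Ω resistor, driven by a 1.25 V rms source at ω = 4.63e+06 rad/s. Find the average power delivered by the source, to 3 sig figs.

X_C = 1/(ωC) = 127 Ω
Parallel: admittances add. Y = 1/R + jωC
Y = (0.00439 + j0.00787) S
|Y| = 0.00901 S → |Z| = 1/|Y| = 111 Ω, ∠Z = −∠Y = -60.9°
I = V/|Z| = 11.3 mA
P = VI cos φ = 1.25 × 0.0113 × cos(-60.9°) = 6.85 mW

6.85 mW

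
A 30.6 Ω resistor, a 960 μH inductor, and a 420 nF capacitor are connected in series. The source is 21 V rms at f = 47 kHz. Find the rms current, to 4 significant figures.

75.78 mA

ω = 2πf = 295300 rad/s
X_L = ωL = 283.5 Ω
X_C = 1/(ωC) = 8.063 Ω
Net reactance X = X_L − X_C = 275.4 Ω
Z = 30.60 + j275.4 Ω
|Z| = √(30.60² + 275.4²) = 277.1 Ω
I = V/|Z| = 21/277.1 = 75.78 mA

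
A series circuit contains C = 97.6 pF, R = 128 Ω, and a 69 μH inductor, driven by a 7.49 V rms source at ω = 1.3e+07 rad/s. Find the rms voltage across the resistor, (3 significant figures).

X_L = ωL = 897 Ω
X_C = 1/(ωC) = 788 Ω
Net reactance X = X_L − X_C = 109 Ω
Z = 128 + j109 Ω
|Z| = √(128² + 109²) = 168 Ω
I = V/|Z| = 44.6 mA
V_R = I·|Z_R| = 0.0446 × 128 = 5.71 V

5.71 V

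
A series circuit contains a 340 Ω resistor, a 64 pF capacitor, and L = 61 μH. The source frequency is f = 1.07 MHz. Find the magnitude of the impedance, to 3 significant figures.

ω = 2πf = 6.723e+06 rad/s
X_L = ωL = 410 Ω
X_C = 1/(ωC) = 2320 Ω
Net reactance X = X_L − X_C = -1910 Ω
Z = 340 − j1910 Ω
|Z| = √(340² + 1910²) = 1940 Ω

1940 Ω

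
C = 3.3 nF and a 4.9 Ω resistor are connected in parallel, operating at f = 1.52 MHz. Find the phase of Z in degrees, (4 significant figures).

ω = 2πf = 9.55e+06 rad/s
X_C = 1/(ωC) = 31.73 Ω
Parallel: admittances add. Y = 1/R + jωC
Y = (0.2041 + j0.03152) S
|Y| = 0.2065 S → |Z| = 1/|Y| = 4.843 Ω, ∠Z = −∠Y = -8.779°

-8.779°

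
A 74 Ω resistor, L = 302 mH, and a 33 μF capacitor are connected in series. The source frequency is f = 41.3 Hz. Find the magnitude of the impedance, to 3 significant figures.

ω = 2πf = 259.5 rad/s
X_L = ωL = 78.4 Ω
X_C = 1/(ωC) = 117 Ω
Net reactance X = X_L − X_C = -38.4 Ω
Z = 74.0 − j38.4 Ω
|Z| = √(74.0² + 38.4²) = 83.4 Ω

83.4 Ω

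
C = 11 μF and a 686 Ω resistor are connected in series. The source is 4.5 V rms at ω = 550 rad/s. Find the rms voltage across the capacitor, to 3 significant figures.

1.05 V

X_C = 1/(ωC) = 165 Ω
Z = 686 − j165 Ω
|Z| = √(686² + 165²) = 706 Ω
I = V/|Z| = 6.38 mA
V_C = I·|Z_C| = 0.00638 × 165 = 1.05 V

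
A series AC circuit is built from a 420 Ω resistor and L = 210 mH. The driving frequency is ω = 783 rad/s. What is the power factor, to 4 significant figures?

X_L = ωL = 164.4 Ω
Z = 420.0 + j164.4 Ω
|Z| = √(420.0² + 164.4²) = 451.0 Ω
∠Z = arctan(164.4/420.0) = 21.38°
cos φ = cos(21.38°) = 0.9312

0.9312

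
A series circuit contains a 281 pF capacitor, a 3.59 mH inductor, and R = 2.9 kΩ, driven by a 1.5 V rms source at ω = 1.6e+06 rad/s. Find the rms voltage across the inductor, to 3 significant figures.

X_L = ωL = 5740 Ω
X_C = 1/(ωC) = 2220 Ω
Net reactance X = X_L − X_C = 3520 Ω
Z = 2900 + j3520 Ω
|Z| = √(2900² + 3520²) = 4560 Ω
I = V/|Z| = 329 μA
V_L = I·|Z_L| = 0.000329 × 5740 = 1.89 V

1.89 V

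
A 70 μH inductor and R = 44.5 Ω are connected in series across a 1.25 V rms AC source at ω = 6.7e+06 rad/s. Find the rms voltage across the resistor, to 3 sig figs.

X_L = ωL = 469 Ω
Z = 44.5 + j469 Ω
|Z| = √(44.5² + 469²) = 471 Ω
I = V/|Z| = 2.65 mA
V_R = I·|Z_R| = 0.00265 × 44.5 = 0.118 V

0.118 V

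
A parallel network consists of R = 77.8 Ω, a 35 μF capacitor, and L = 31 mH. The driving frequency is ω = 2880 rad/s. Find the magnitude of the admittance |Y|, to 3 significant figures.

X_L = ωL = 89.3 Ω
X_C = 1/(ωC) = 9.92 Ω
Parallel: admittances add. Y = 1/R + 1/(jωL) + jωC
Y = (0.0129 + j0.0896) S
|Y| = 0.0905 S → |Z| = 1/|Y| = 11.0 Ω, ∠Z = −∠Y = -81.8°

90.5 mS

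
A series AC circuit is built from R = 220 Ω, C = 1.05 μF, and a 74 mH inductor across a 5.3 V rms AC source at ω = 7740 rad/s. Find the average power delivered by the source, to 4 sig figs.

24.66 mW

X_L = ωL = 572.8 Ω
X_C = 1/(ωC) = 123.0 Ω
Net reactance X = X_L − X_C = 449.7 Ω
Z = 220.0 + j449.7 Ω
|Z| = √(220.0² + 449.7²) = 500.6 Ω
∠Z = arctan(449.7/220.0) = 63.93°
I = V/|Z| = 10.59 mA
P = VI cos φ = 5.3 × 0.01059 × cos(63.93°) = 24.66 mW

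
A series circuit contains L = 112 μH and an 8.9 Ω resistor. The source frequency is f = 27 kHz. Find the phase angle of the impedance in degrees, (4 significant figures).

ω = 2πf = 169600 rad/s
X_L = ωL = 19.00 Ω
Z = 8.900 + j19.00 Ω
|Z| = √(8.900² + 19.00²) = 20.98 Ω
∠Z = arctan(19.00/8.900) = 64.90°

64.90°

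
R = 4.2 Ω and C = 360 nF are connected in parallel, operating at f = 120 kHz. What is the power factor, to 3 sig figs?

ω = 2πf = 754000 rad/s
X_C = 1/(ωC) = 3.68 Ω
Parallel: admittances add. Y = 1/R + jωC
Y = (0.238 + j0.271) S
|Y| = 0.361 S → |Z| = 1/|Y| = 2.77 Ω, ∠Z = −∠Y = -48.7°
cos φ = cos(-48.7°) = 0.659

0.659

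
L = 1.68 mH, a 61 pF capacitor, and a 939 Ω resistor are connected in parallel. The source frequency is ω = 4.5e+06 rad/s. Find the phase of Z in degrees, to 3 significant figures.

X_L = ωL = 7560 Ω
X_C = 1/(ωC) = 3640 Ω
Parallel: admittances add. Y = 1/R + 1/(jωL) + jωC
Y = (0.00106 + j0.000142) S
|Y| = 0.00107 S → |Z| = 1/|Y| = 931 Ω, ∠Z = −∠Y = -7.61°

-7.61°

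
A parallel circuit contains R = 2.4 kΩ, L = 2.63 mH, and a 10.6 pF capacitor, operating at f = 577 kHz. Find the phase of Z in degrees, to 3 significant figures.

ω = 2πf = 3.625e+06 rad/s
X_L = ωL = 9530 Ω
X_C = 1/(ωC) = 26000 Ω
Parallel: admittances add. Y = 1/R + 1/(jωL) + jωC
Y = (0.000417 − j6.64e-05) S
|Y| = 0.000422 S → |Z| = 1/|Y| = 2370 Ω, ∠Z = −∠Y = 9.06°

9.06°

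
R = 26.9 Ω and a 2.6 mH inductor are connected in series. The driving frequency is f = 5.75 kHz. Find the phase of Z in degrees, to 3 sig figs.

ω = 2πf = 36130 rad/s
X_L = ωL = 93.9 Ω
Z = 26.9 + j93.9 Ω
|Z| = √(26.9² + 93.9²) = 97.7 Ω
∠Z = arctan(93.9/26.9) = 74.0°

74.0°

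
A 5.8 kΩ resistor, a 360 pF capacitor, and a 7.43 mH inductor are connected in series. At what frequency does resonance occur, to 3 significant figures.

97.3 kHz

ω₀ = 1/√(LC) = 1/√(0.00743 × 3.6e-10) = 611400 rad/s
f₀ = ω₀/(2π) = 97.3 kHz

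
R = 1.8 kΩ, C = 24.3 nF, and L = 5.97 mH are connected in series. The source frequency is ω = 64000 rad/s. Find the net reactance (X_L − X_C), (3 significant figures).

-261 Ω

X_L = ωL = 382 Ω
X_C = 1/(ωC) = 643 Ω
X = 382 − 643 = -261 Ω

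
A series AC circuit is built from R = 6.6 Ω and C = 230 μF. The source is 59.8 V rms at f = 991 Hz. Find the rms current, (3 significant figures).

9.01 A

ω = 2πf = 6227 rad/s
X_C = 1/(ωC) = 0.698 Ω
Z = 6.60 − j0.698 Ω
|Z| = √(6.60² + 0.698²) = 6.64 Ω
I = V/|Z| = 59.8/6.64 = 9.01 A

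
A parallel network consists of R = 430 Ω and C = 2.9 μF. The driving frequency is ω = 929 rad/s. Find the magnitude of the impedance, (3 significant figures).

281 Ω

X_C = 1/(ωC) = 371 Ω
Parallel: admittances add. Y = 1/R + jωC
Y = (0.00233 + j0.00269) S
|Y| = 0.00356 S → |Z| = 1/|Y| = 281 Ω, ∠Z = −∠Y = -49.2°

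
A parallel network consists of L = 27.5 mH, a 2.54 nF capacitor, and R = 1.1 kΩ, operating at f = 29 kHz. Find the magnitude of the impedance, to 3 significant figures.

1060 Ω

ω = 2πf = 182200 rad/s
X_L = ωL = 5010 Ω
X_C = 1/(ωC) = 2160 Ω
Parallel: admittances add. Y = 1/R + 1/(jωL) + jωC
Y = (0.000909 + j0.000263) S
|Y| = 0.000946 S → |Z| = 1/|Y| = 1060 Ω, ∠Z = −∠Y = -16.1°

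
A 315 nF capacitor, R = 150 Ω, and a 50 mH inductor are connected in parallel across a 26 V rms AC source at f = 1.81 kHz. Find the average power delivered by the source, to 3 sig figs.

4.51 W

ω = 2πf = 11370 rad/s
X_L = ωL = 569 Ω
X_C = 1/(ωC) = 279 Ω
Parallel: admittances add. Y = 1/R + 1/(jωL) + jωC
Y = (0.00667 + j0.00182) S
|Y| = 0.00691 S → |Z| = 1/|Y| = 145 Ω, ∠Z = −∠Y = -15.3°
I = V/|Z| = 180 mA
P = VI cos φ = 26 × 0.180 × cos(-15.3°) = 4.51 W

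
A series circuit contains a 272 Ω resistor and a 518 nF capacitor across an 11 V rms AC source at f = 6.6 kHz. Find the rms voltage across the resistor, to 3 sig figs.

ω = 2πf = 41470 rad/s
X_C = 1/(ωC) = 46.6 Ω
Z = 272 − j46.6 Ω
|Z| = √(272² + 46.6²) = 276 Ω
I = V/|Z| = 39.9 mA
V_R = I·|Z_R| = 0.0399 × 272 = 10.8 V

10.8 V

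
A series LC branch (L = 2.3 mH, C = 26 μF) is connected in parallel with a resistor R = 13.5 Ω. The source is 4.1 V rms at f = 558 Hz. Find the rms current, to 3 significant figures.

ω = 2πf = 3506 rad/s
X_L = ωL = 8.06 Ω
X_C = 1/(ωC) = 11.0 Ω
Branch 1: Z₁ = R = 13.5 Ω
Branch 2 (series LC): Z₂ = j(X_L − X_C) = −j2.91 Ω
Parallel: Z = Z₁Z₂/(Z₁+Z₂), |Z| = 2.84 Ω, ∠Z = -77.9°
I = V/|Z| = 4.1/2.84 = 1.44 A

1.44 A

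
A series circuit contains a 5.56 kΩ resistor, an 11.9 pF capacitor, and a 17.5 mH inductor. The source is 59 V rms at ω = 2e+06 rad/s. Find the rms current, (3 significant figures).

6.59 mA

X_L = ωL = 35000 Ω
X_C = 1/(ωC) = 42000 Ω
Net reactance X = X_L − X_C = -7020 Ω
Z = 5560 − j7020 Ω
|Z| = √(5560² + 7020²) = 8950 Ω
I = V/|Z| = 59/8950 = 6.59 mA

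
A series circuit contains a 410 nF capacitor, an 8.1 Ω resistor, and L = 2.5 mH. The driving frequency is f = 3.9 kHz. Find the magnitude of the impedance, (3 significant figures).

39.1 Ω

ω = 2πf = 24500 rad/s
X_L = ωL = 61.3 Ω
X_C = 1/(ωC) = 99.5 Ω
Net reactance X = X_L − X_C = -38.3 Ω
Z = 8.10 − j38.3 Ω
|Z| = √(8.10² + 38.3²) = 39.1 Ω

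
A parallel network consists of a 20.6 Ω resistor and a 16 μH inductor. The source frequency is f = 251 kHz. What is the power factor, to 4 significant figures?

0.7746

ω = 2πf = 1.577e+06 rad/s
X_L = ωL = 25.23 Ω
Parallel: admittances add. Y = 1/R + 1/(jωL)
Y = (0.04854 − j0.03963) S
|Y| = 0.06267 S → |Z| = 1/|Y| = 15.96 Ω, ∠Z = −∠Y = 39.23°
cos φ = cos(39.23°) = 0.7746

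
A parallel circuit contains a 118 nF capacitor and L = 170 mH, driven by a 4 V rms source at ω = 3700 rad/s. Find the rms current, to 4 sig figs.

X_L = ωL = 629.0 Ω
X_C = 1/(ωC) = 2290 Ω
Parallel: admittances add. Y = 1/(jωL) + jωC
Y = (0 − j0.001153) S
|Y| = 0.001153 S → |Z| = 1/|Y| = 867.1 Ω, ∠Z = −∠Y = 90.00°
I = V/|Z| = 4/867.1 = 4.613 mA

4.613 mA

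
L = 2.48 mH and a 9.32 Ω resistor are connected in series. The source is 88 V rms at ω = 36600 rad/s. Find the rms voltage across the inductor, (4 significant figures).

X_L = ωL = 90.77 Ω
Z = 9.320 + j90.77 Ω
|Z| = √(9.320² + 90.77²) = 91.25 Ω
I = V/|Z| = 964.4 mA
V_L = I·|Z_L| = 0.9644 × 90.77 = 87.54 V

87.54 V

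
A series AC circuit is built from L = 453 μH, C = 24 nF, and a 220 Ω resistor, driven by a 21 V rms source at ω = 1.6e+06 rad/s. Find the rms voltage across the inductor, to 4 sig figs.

20.78 V

X_L = ωL = 724.8 Ω
X_C = 1/(ωC) = 26.04 Ω
Net reactance X = X_L − X_C = 698.8 Ω
Z = 220.0 + j698.8 Ω
|Z| = √(220.0² + 698.8²) = 732.6 Ω
I = V/|Z| = 28.67 mA
V_L = I·|Z_L| = 0.02867 × 724.8 = 20.78 V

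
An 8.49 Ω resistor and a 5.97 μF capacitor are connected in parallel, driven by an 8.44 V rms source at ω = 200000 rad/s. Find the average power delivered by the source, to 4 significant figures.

X_C = 1/(ωC) = 0.8375 Ω
Parallel: admittances add. Y = 1/R + jωC
Y = (0.1178 + j1.194) S
|Y| = 1.200 S → |Z| = 1/|Y| = 0.8335 Ω, ∠Z = −∠Y = -84.37°
I = V/|Z| = 10.13 A
P = VI cos φ = 8.44 × 10.13 × cos(-84.37°) = 8.390 W

8.390 W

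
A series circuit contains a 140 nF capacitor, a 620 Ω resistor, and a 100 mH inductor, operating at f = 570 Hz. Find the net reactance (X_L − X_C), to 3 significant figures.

-1640 Ω

ω = 2πf = 3581 rad/s
X_L = ωL = 358 Ω
X_C = 1/(ωC) = 1990 Ω
X = 358 − 1990 = -1640 Ω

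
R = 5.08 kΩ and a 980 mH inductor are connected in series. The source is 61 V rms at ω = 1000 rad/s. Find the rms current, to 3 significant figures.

11.8 mA

X_L = ωL = 980 Ω
Z = 5080 + j980 Ω
|Z| = √(5080² + 980²) = 5170 Ω
I = V/|Z| = 61/5170 = 11.8 mA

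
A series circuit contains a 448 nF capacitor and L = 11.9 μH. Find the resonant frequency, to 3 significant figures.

ω₀ = 1/√(LC) = 1/√(1.19e-05 × 4.48e-07) = 433100 rad/s
f₀ = ω₀/(2π) = 68.9 kHz

68.9 kHz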